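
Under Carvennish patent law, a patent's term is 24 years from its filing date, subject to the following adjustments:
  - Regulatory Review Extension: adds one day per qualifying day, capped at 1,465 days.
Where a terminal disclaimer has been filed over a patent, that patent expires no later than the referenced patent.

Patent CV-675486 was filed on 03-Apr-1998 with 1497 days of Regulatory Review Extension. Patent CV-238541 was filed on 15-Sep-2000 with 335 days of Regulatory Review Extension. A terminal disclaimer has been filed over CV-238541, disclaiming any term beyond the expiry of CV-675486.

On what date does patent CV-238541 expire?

2025-08-16

Natural term of CV-238541:
  Base: filing + 24 years → 15 September 2024.
  Regulatory Review Extension: 335 days (within the 1465-day cap) → +335 days → 16 August 2025.
Expiry of referenced patent CV-675486:
  Base: filing + 24 years → 3 April 2022.
  Regulatory Review Extension: 1497 days claimed exceeds the 1465-day cap, so +1465 days → 7 April 2026.
Terminal disclaimer: CV-238541 expires on the earlier of 16 August 2025 and 7 April 2026.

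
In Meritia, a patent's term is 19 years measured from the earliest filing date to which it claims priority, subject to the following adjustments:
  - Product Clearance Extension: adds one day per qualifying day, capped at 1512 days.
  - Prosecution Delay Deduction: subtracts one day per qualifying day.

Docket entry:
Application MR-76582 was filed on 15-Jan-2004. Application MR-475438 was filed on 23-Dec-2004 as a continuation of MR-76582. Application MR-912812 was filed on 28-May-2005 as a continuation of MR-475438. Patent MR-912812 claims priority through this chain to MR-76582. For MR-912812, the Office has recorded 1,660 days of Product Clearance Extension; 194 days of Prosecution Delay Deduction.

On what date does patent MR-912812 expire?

August 25, 2026

Earliest priority filing: 15 January 2004.
Base term: 15 January 2004 + 19 years → 15 January 2023.
Product Clearance Extension: 1660 days claimed exceeds the 1512-day cap, so +1512 days → 7 March 2027.
Prosecution Delay Deduction: −194 days → 25 August 2026.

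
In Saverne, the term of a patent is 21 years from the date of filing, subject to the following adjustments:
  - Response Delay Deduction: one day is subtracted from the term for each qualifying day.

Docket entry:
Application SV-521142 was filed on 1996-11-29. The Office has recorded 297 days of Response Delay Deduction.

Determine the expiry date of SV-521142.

2017-02-05

Base term: filing date + 21 years → 29 November 2017.
Response Delay Deduction: −297 days → 5 February 2017.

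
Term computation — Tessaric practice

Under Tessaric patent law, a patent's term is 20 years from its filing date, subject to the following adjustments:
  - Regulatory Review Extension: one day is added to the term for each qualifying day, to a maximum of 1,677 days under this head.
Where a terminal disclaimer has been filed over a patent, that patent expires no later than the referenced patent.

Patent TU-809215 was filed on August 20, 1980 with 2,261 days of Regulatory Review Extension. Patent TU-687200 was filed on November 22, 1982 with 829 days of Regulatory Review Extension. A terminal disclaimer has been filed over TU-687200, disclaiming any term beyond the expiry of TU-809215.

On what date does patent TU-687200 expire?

February 28, 2005

Natural term of TU-687200:
  Base: filing + 20 years → 22 November 2002.
  Regulatory Review Extension: 829 days (within the 1677-day cap) → +829 days → 28 February 2005.
Expiry of referenced patent TU-809215:
  Base: filing + 20 years → 20 August 2000.
  Regulatory Review Extension: 2261 days claimed exceeds the 1677-day cap, so +1677 days → 24 March 2005.
Terminal disclaimer: TU-687200 expires on the earlier of 28 February 2005 and 24 March 2005.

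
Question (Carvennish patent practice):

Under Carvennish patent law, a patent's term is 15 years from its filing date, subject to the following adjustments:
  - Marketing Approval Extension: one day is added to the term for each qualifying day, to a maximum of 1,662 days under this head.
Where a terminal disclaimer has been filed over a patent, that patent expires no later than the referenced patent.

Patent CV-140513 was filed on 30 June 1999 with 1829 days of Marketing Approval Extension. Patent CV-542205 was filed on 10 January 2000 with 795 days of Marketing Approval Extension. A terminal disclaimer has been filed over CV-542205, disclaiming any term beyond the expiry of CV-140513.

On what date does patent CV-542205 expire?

Natural term of CV-542205:
  Base: filing + 15 years → 10 January 2015.
  Marketing Approval Extension: 795 days (within the 1662-day cap) → +795 days → 15 March 2017.
Expiry of referenced patent CV-140513:
  Base: filing + 15 years → 30 June 2014.
  Marketing Approval Extension: 1829 days claimed exceeds the 1662-day cap, so +1662 days → 17 January 2019.
Terminal disclaimer: CV-542205 expires on the earlier of 15 March 2017 and 17 January 2019.

2017-03-15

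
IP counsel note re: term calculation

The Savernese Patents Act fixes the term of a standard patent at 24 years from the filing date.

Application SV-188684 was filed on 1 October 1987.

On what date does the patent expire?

October 1, 2011

Filing date + 24 years → 1 October 2011.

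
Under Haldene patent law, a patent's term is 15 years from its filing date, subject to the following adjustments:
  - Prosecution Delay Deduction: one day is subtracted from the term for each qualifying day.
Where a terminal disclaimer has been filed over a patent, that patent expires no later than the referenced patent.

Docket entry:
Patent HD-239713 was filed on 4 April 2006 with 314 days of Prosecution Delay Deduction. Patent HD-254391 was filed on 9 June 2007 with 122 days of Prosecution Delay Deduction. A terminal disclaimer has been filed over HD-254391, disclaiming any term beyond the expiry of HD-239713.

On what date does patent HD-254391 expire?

Natural term of HD-254391:
  Base: filing + 15 years → 9 June 2022.
  Prosecution Delay Deduction: −122 days → 7 February 2022.
Expiry of referenced patent HD-239713:
  Base: filing + 15 years → 4 April 2021.
  Prosecution Delay Deduction: −314 days → 25 May 2020.
Terminal disclaimer: HD-254391 expires on the earlier of 7 February 2022 and 25 May 2020.

2020-05-25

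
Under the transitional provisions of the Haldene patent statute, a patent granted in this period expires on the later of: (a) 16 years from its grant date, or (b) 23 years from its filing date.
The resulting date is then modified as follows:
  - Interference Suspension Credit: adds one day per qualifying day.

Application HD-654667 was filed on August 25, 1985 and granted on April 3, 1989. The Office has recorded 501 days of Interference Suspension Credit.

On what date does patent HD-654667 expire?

2010-01-08

(a) grant + 16 years → 3 April 2005.
(b) filing + 23 years → 25 August 2008.
Later of the two: 25 August 2008.
Interference Suspension Credit: +501 days → 8 January 2010.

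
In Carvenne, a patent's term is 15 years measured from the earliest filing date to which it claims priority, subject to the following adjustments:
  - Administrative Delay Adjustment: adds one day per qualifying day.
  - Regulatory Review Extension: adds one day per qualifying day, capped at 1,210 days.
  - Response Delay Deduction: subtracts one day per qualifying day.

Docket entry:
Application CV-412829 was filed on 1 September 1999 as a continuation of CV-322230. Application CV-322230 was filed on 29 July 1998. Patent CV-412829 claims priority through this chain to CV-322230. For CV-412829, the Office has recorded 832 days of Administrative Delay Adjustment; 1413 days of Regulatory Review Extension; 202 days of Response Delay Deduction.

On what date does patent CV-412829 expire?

August 12, 2018

Earliest priority filing: 29 July 1998.
Base term: 29 July 1998 + 15 years → 29 July 2013.
Administrative Delay Adjustment: +832 days → 8 November 2015.
Regulatory Review Extension: 1413 days claimed exceeds the 1210-day cap, so +1210 days → 2 March 2019.
Response Delay Deduction: −202 days → 12 August 2018.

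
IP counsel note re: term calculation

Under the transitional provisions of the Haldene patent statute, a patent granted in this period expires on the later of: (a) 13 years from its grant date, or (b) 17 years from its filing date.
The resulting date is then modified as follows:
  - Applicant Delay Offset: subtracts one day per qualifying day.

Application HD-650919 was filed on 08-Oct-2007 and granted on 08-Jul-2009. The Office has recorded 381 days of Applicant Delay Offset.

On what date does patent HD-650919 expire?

(a) grant + 13 years → 8 July 2022.
(b) filing + 17 years → 8 October 2024.
Later of the two: 8 October 2024.
Applicant Delay Offset: −381 days → 23 September 2023.

2023-09-23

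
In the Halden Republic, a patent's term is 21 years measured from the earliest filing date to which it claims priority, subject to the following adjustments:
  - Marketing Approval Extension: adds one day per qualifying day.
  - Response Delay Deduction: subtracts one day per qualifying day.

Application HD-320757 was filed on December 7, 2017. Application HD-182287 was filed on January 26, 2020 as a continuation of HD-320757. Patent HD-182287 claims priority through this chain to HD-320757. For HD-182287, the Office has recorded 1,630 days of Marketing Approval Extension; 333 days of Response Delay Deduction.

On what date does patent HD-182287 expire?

June 26, 2042

Earliest priority filing: 7 December 2017.
Base term: 7 December 2017 + 21 years → 7 December 2038.
Marketing Approval Extension: +1630 days → 25 May 2043.
Response Delay Deduction: −333 days → 26 June 2042.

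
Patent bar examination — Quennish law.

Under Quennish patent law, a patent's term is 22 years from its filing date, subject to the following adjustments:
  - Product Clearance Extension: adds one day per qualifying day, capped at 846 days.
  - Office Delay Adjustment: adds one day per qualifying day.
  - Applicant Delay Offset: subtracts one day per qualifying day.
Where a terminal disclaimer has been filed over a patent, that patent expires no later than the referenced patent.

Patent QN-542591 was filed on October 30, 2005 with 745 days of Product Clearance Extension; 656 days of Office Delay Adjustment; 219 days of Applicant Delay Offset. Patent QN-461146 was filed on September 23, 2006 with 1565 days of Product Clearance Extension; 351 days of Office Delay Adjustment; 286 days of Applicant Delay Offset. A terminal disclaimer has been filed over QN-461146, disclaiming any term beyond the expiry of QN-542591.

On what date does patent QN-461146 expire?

Natural term of QN-461146:
  Base: filing + 22 years → 23 September 2028.
  Product Clearance Extension: 1565 days claimed exceeds the 846-day cap, so +846 days → 17 January 2031.
  Office Delay Adjustment: +351 days → 3 January 2032.
  Applicant Delay Offset: −286 days → 23 March 2031.
Expiry of referenced patent QN-542591:
  Base: filing + 22 years → 30 October 2027.
  Product Clearance Extension: 745 days (within the 846-day cap) → +745 days → 13 November 2029.
  Office Delay Adjustment: +656 days → 31 August 2031.
  Applicant Delay Offset: −219 days → 24 January 2031.
Terminal disclaimer: QN-461146 expires on the earlier of 23 March 2031 and 24 January 2031.

2031-01-24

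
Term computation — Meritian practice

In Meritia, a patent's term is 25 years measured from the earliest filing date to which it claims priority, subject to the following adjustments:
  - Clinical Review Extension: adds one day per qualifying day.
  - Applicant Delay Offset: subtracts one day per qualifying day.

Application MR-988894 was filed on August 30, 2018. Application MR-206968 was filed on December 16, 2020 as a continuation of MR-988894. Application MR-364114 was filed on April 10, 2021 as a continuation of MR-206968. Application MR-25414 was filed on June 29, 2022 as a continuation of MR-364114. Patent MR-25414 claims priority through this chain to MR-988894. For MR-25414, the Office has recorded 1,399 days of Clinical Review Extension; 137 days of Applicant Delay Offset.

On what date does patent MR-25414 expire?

February 12, 2047

Earliest priority filing: 30 August 2018.
Base term: 30 August 2018 + 25 years → 30 August 2043.
Clinical Review Extension: +1399 days → 29 June 2047.
Applicant Delay Offset: −137 days → 12 February 2047.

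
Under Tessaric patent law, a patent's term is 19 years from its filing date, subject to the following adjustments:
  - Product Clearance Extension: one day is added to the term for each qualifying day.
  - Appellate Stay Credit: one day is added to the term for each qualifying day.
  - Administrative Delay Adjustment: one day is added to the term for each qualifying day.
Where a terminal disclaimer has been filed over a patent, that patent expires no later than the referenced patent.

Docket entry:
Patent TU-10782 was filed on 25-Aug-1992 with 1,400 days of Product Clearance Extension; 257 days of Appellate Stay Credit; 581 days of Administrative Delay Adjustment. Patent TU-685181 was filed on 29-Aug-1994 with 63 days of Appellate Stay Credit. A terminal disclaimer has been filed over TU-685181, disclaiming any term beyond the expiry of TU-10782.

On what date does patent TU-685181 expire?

2013-10-31

Natural term of TU-685181:
  Base: filing + 19 years → 29 August 2013.
  Appellate Stay Credit: +63 days → 31 October 2013.
Expiry of referenced patent TU-10782:
  Base: filing + 19 years → 25 August 2011.
  Product Clearance Extension: +1400 days → 25 June 2015.
  Appellate Stay Credit: +257 days → 8 March 2016.
  Administrative Delay Adjustment: +581 days → 10 October 2017.
Terminal disclaimer: TU-685181 expires on the earlier of 31 October 2013 and 10 October 2017.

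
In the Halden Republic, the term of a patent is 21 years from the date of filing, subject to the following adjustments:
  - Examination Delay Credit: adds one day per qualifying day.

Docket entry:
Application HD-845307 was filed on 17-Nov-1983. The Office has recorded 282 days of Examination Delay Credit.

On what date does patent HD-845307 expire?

2005-08-26

Base term: filing date + 21 years → 17 November 2004.
Examination Delay Credit: +282 days → 26 August 2005.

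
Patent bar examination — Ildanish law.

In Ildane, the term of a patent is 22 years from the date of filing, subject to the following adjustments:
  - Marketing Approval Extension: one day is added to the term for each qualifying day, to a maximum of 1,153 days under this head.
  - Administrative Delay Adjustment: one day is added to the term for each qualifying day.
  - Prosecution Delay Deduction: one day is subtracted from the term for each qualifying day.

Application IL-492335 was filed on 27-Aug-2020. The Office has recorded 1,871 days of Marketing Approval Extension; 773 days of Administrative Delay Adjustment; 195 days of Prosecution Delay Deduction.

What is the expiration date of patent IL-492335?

Base term: filing date + 22 years → 27 August 2042.
Marketing Approval Extension: 1871 days claimed exceeds the 1153-day cap, so +1153 days → 23 October 2045.
Administrative Delay Adjustment: +773 days → 5 December 2047.
Prosecution Delay Deduction: −195 days → 24 May 2047.

2047-05-24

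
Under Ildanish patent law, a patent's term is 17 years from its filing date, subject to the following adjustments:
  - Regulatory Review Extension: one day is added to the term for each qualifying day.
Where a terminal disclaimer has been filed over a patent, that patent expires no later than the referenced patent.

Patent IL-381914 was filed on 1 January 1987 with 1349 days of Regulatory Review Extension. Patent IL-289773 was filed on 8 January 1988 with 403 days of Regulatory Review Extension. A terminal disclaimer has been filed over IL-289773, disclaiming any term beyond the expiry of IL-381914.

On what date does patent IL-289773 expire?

2006-02-15

Natural term of IL-289773:
  Base: filing + 17 years → 8 January 2005.
  Regulatory Review Extension: +403 days → 15 February 2006.
Expiry of referenced patent IL-381914:
  Base: filing + 17 years → 1 January 2004.
  Regulatory Review Extension: +1349 days → 11 September 2007.
Terminal disclaimer: IL-289773 expires on the earlier of 15 February 2006 and 11 September 2007.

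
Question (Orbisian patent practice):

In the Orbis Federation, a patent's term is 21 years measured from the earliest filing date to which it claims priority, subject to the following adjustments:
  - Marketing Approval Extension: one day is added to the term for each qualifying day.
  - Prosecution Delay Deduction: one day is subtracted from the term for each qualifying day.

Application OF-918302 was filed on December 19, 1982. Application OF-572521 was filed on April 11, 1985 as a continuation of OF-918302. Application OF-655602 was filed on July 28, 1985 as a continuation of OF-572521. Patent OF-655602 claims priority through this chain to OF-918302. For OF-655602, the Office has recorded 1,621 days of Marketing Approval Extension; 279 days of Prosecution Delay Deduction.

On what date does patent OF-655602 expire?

August 22, 2007

Earliest priority filing: 19 December 1982.
Base term: 19 December 1982 + 21 years → 19 December 2003.
Marketing Approval Extension: +1621 days → 27 May 2008.
Prosecution Delay Deduction: −279 days → 22 August 2007.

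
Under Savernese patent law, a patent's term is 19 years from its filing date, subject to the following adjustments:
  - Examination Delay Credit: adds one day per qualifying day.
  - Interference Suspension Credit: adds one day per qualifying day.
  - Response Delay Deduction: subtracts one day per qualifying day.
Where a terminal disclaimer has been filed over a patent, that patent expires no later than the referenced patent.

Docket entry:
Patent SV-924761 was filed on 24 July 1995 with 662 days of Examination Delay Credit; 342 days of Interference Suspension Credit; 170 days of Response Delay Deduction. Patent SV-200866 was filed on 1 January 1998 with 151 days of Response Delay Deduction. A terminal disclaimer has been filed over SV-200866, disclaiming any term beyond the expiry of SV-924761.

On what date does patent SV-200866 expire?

August 3, 2016

Natural term of SV-200866:
  Base: filing + 19 years → 1 January 2017.
  Response Delay Deduction: −151 days → 3 August 2016.
Expiry of referenced patent SV-924761:
  Base: filing + 19 years → 24 July 2014.
  Examination Delay Credit: +662 days → 16 May 2016.
  Interference Suspension Credit: +342 days → 23 April 2017.
  Response Delay Deduction: −170 days → 4 November 2016.
Terminal disclaimer: SV-200866 expires on the earlier of 3 August 2016 and 4 November 2016.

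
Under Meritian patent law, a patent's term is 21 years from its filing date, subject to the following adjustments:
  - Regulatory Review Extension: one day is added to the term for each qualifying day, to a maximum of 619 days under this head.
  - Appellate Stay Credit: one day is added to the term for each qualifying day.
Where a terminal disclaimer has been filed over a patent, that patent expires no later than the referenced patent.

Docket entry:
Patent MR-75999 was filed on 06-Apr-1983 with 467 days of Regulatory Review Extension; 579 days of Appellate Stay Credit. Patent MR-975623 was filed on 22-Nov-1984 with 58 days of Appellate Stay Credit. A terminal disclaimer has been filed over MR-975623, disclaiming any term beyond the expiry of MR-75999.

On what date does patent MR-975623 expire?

Natural term of MR-975623:
  Base: filing + 21 years → 22 November 2005.
  Appellate Stay Credit: +58 days → 19 January 2006.
Expiry of referenced patent MR-75999:
  Base: filing + 21 years → 6 April 2004.
  Regulatory Review Extension: 467 days (within the 619-day cap) → +467 days → 17 July 2005.
  Appellate Stay Credit: +579 days → 16 February 2007.
Terminal disclaimer: MR-975623 expires on the earlier of 19 January 2006 and 16 February 2007.

January 19, 2006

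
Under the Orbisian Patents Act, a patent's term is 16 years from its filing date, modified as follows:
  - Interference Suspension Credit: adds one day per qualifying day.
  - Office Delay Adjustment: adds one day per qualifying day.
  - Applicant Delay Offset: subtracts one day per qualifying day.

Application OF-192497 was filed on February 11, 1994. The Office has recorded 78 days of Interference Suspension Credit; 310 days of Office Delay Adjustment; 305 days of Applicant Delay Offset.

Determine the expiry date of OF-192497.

2010-05-05

Base term: filing date + 16 years → 11 February 2010.
Interference Suspension Credit: +78 days → 30 April 2010.
Office Delay Adjustment: +310 days → 6 March 2011.
Applicant Delay Offset: −305 days → 5 May 2010.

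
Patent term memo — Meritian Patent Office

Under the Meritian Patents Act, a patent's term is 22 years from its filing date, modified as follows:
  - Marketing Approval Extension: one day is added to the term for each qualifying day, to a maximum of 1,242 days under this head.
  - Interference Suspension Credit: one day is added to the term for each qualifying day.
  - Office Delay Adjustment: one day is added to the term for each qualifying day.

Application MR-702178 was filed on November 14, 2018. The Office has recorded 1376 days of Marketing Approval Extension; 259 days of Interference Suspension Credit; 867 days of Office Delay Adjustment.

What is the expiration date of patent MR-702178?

2047-05-10

Base term: filing date + 22 years → 14 November 2040.
Marketing Approval Extension: 1376 days claimed exceeds the 1242-day cap, so +1242 days → 9 April 2044.
Interference Suspension Credit: +259 days → 24 December 2044.
Office Delay Adjustment: +867 days → 10 May 2047.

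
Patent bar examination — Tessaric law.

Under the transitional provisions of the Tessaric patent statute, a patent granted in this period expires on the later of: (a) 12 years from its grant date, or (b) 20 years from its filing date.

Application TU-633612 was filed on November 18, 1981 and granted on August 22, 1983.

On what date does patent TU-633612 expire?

2001-11-18

(a) grant + 12 years → 22 August 1995.
(b) filing + 20 years → 18 November 2001.
Later of the two: 18 November 2001.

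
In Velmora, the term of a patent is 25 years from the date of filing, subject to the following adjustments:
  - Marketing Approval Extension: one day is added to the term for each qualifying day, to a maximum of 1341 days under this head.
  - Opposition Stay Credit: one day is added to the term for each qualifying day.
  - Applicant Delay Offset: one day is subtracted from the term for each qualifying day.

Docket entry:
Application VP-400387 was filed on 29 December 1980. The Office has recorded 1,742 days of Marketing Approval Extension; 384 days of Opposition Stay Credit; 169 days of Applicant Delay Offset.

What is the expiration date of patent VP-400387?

April 3, 2010

Base term: filing date + 25 years → 29 December 2005.
Marketing Approval Extension: 1742 days claimed exceeds the 1341-day cap, so +1341 days → 31 August 2009.
Opposition Stay Credit: +384 days → 19 September 2010.
Applicant Delay Offset: −169 days → 3 April 2010.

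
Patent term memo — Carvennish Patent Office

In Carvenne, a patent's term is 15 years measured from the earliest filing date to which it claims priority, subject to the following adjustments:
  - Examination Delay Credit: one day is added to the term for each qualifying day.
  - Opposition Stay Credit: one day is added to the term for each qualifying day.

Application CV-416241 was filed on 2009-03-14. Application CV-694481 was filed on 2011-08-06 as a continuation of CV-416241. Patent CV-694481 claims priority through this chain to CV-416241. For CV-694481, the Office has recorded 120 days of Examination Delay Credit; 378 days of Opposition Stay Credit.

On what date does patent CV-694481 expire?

July 25, 2025

Earliest priority filing: 14 March 2009.
Base term: 14 March 2009 + 15 years → 14 March 2024.
Examination Delay Credit: +120 days → 12 July 2024.
Opposition Stay Credit: +378 days → 25 July 2025.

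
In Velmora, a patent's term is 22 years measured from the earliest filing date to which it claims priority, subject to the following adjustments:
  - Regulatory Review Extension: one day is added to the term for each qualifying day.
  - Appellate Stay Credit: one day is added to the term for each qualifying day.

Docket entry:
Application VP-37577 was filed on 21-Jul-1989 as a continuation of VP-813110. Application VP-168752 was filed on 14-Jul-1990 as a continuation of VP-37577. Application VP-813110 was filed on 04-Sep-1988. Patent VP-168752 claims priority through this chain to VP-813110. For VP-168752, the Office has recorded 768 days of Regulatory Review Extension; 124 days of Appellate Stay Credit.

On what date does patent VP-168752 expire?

Earliest priority filing: 4 September 1988.
Base term: 4 September 1988 + 22 years → 4 September 2010.
Regulatory Review Extension: +768 days → 11 October 2012.
Appellate Stay Credit: +124 days → 12 February 2013.

2013-02-12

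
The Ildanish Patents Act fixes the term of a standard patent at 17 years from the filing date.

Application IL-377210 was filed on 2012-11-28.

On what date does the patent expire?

Filing date + 17 years → 28 November 2029.

November 28, 2029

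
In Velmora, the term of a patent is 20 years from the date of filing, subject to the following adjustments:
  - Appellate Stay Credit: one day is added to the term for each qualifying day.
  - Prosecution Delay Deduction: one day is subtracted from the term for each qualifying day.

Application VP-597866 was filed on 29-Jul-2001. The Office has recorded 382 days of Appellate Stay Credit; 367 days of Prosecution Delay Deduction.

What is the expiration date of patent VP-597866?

2021-08-13

Base term: filing date + 20 years → 29 July 2021.
Appellate Stay Credit: +382 days → 15 August 2022.
Prosecution Delay Deduction: −367 days → 13 August 2021.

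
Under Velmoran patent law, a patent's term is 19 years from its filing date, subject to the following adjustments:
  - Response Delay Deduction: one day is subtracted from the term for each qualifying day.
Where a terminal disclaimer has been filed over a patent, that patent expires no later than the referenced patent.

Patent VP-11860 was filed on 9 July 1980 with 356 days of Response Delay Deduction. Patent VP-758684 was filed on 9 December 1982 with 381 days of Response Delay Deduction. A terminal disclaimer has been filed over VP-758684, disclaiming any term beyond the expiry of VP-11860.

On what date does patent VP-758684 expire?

1998-07-18

Natural term of VP-758684:
  Base: filing + 19 years → 9 December 2001.
  Response Delay Deduction: −381 days → 23 November 2000.
Expiry of referenced patent VP-11860:
  Base: filing + 19 years → 9 July 1999.
  Response Delay Deduction: −356 days → 18 July 1998.
Terminal disclaimer: VP-758684 expires on the earlier of 23 November 2000 and 18 July 1998.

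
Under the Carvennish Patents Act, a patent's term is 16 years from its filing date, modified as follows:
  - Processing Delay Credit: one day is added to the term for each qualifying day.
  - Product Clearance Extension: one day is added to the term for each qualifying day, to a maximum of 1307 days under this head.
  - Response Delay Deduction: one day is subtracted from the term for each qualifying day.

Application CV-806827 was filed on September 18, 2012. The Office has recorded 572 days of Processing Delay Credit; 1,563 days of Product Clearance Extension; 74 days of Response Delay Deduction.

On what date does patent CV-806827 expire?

Base term: filing date + 16 years → 18 September 2028.
Processing Delay Credit: +572 days → 13 April 2030.
Product Clearance Extension: 1563 days claimed exceeds the 1307-day cap, so +1307 days → 10 November 2033.
Response Delay Deduction: −74 days → 28 August 2033.

2033-08-28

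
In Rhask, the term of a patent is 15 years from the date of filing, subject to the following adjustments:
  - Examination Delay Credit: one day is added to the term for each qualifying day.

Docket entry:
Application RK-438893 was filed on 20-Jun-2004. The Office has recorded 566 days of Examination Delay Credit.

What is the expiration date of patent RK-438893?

Base term: filing date + 15 years → 20 June 2019.
Examination Delay Credit: +566 days → 6 January 2021.

January 6, 2021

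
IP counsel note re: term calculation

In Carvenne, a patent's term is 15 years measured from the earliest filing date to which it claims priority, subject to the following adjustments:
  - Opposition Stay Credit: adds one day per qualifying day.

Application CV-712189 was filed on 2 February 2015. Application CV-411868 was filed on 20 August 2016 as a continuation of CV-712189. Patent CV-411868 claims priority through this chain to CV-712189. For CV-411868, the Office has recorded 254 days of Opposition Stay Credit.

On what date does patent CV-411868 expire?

Earliest priority filing: 2 February 2015.
Base term: 2 February 2015 + 15 years → 2 February 2030.
Opposition Stay Credit: +254 days → 14 October 2030.

October 14, 2030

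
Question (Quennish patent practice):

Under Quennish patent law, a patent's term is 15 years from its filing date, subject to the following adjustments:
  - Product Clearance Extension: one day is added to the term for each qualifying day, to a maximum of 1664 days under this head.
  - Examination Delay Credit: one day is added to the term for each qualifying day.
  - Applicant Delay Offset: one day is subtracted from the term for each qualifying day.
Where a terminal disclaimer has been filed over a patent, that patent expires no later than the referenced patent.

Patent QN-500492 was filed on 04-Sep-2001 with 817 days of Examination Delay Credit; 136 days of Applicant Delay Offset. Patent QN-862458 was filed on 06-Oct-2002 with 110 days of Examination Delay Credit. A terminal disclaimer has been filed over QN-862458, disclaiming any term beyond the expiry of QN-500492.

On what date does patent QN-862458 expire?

Natural term of QN-862458:
  Base: filing + 15 years → 6 October 2017.
  Examination Delay Credit: +110 days → 24 January 2018.
Expiry of referenced patent QN-500492:
  Base: filing + 15 years → 4 September 2016.
  Examination Delay Credit: +817 days → 30 November 2018.
  Applicant Delay Offset: −136 days → 17 July 2018.
Terminal disclaimer: QN-862458 expires on the earlier of 24 January 2018 and 17 July 2018.

2018-01-24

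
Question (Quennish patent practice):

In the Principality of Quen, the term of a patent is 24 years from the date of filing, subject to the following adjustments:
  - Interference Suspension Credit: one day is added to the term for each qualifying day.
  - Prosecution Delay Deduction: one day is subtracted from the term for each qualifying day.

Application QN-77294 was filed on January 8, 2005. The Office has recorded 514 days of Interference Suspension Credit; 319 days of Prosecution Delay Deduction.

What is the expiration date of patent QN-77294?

July 22, 2029

Base term: filing date + 24 years → 8 January 2029.
Interference Suspension Credit: +514 days → 6 June 2030.
Prosecution Delay Deduction: −319 days → 22 July 2029.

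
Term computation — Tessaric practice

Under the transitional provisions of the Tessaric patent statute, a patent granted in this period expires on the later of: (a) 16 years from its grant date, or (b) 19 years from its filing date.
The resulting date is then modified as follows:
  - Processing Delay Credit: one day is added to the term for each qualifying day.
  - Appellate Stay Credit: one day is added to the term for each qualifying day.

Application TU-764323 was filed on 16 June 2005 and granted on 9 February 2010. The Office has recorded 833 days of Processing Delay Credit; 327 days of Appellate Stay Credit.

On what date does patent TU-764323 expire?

(a) grant + 16 years → 9 February 2026.
(b) filing + 19 years → 16 June 2024.
Later of the two: 9 February 2026.
Processing Delay Credit: +833 days → 22 May 2028.
Appellate Stay Credit: +327 days → 14 April 2029.

April 14, 2029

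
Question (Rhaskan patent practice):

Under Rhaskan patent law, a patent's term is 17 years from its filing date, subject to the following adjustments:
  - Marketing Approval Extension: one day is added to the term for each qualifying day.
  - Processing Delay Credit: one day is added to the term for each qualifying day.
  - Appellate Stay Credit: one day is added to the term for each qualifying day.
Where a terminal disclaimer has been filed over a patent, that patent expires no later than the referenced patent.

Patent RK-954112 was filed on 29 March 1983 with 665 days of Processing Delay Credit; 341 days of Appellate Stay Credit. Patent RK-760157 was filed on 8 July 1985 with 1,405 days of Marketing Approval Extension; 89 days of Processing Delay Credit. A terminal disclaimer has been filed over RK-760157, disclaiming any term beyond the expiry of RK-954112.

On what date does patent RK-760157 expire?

2002-12-30

Natural term of RK-760157:
  Base: filing + 17 years → 8 July 2002.
  Marketing Approval Extension: +1405 days → 13 May 2006.
  Processing Delay Credit: +89 days → 10 August 2006.
Expiry of referenced patent RK-954112:
  Base: filing + 17 years → 29 March 2000.
  Processing Delay Credit: +665 days → 23 January 2002.
  Appellate Stay Credit: +341 days → 30 December 2002.
Terminal disclaimer: RK-760157 expires on the earlier of 10 August 2006 and 30 December 2002.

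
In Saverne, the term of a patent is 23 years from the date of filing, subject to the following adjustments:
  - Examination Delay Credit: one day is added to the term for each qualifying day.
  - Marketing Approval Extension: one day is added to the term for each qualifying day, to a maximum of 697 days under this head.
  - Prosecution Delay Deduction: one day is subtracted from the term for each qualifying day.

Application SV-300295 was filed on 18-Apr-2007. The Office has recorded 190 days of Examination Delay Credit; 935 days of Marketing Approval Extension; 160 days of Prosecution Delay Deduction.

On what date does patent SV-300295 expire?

2032-04-14

Base term: filing date + 23 years → 18 April 2030.
Examination Delay Credit: +190 days → 25 October 2030.
Marketing Approval Extension: 935 days claimed exceeds the 697-day cap, so +697 days → 21 September 2032.
Prosecution Delay Deduction: −160 days → 14 April 2032.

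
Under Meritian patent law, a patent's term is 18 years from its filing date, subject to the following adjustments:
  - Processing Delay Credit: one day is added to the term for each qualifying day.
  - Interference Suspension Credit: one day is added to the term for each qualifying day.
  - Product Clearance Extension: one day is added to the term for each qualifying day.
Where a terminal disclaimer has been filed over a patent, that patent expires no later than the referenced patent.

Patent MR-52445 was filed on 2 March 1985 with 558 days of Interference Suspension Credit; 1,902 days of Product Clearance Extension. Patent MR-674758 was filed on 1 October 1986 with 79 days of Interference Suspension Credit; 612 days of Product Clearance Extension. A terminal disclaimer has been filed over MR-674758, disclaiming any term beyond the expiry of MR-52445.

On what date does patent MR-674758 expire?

Natural term of MR-674758:
  Base: filing + 18 years → 1 October 2004.
  Interference Suspension Credit: +79 days → 19 December 2004.
  Product Clearance Extension: +612 days → 23 August 2006.
Expiry of referenced patent MR-52445:
  Base: filing + 18 years → 2 March 2003.
  Interference Suspension Credit: +558 days → 10 September 2004.
  Product Clearance Extension: +1902 days → 25 November 2009.
Terminal disclaimer: MR-674758 expires on the earlier of 23 August 2006 and 25 November 2009.

August 23, 2006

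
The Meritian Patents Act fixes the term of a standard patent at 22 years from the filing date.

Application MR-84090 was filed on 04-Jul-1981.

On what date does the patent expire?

July 4, 2003

Filing date + 22 years → 4 July 2003.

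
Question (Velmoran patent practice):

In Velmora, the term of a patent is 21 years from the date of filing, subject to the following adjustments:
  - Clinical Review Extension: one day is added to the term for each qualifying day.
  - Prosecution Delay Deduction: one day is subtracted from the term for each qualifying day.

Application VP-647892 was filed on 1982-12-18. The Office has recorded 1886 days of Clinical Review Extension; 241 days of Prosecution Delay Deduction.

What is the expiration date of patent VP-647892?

Base term: filing date + 21 years → 18 December 2003.
Clinical Review Extension: +1886 days → 15 February 2009.
Prosecution Delay Deduction: −241 days → 19 June 2008.

2008-06-19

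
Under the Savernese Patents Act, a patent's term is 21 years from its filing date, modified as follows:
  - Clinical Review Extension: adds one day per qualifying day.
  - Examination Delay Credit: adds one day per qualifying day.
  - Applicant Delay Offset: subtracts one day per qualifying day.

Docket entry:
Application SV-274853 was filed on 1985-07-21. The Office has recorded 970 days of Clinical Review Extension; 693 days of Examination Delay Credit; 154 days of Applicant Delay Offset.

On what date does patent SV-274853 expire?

September 7, 2010

Base term: filing date + 21 years → 21 July 2006.
Clinical Review Extension: +970 days → 17 March 2009.
Examination Delay Credit: +693 days → 8 February 2011.
Applicant Delay Offset: −154 days → 7 September 2010.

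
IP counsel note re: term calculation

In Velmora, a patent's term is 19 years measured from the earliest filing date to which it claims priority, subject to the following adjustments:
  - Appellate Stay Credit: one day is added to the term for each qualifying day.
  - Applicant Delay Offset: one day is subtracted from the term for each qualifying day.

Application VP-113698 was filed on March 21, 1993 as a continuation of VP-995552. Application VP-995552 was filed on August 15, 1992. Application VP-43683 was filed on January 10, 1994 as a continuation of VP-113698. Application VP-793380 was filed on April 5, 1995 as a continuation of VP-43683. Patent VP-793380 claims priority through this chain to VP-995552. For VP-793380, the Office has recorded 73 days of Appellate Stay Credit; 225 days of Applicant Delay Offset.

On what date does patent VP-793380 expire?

Earliest priority filing: 15 August 1992.
Base term: 15 August 1992 + 19 years → 15 August 2011.
Appellate Stay Credit: +73 days → 27 October 2011.
Applicant Delay Offset: −225 days → 16 March 2011.

March 16, 2011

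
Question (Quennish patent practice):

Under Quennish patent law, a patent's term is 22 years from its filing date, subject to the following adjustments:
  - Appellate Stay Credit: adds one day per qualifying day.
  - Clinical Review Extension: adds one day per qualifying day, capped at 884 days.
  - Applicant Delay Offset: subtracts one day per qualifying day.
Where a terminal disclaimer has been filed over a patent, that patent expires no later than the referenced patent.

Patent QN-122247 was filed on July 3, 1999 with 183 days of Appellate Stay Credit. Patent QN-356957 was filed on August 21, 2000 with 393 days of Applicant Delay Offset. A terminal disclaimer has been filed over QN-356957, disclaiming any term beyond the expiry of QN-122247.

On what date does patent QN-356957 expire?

Natural term of QN-356957:
  Base: filing + 22 years → 21 August 2022.
  Applicant Delay Offset: −393 days → 24 July 2021.
Expiry of referenced patent QN-122247:
  Base: filing + 22 years → 3 July 2021.
  Appellate Stay Credit: +183 days → 2 January 2022.
Terminal disclaimer: QN-356957 expires on the earlier of 24 July 2021 and 2 January 2022.

2021-07-24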